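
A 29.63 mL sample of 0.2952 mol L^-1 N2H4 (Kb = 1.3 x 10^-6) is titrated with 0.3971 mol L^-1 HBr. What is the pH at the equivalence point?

4.44

n(N2H4) = 0.2952 x 0.02963 = 0.008747 mol; V(HBr) at equivalence = 0.008747/0.3971 = 0.02203 L.
At equivalence the base is fully converted to N2H5+; total volume = 0.05166 L, so [N2H5+] = 0.008747/0.05166 = 0.1693 M.
Ka(N2H5+) = Kw/Kb = 1.0e-14 / 1.3 x 10^-6 = 7.69e-9.
[H^+] = sqrt(Ka x [N2H5+]) = sqrt(7.69e-9 x 0.1693) = 3.61e-5 M.
pH = -log(3.61e-5) = 4.44.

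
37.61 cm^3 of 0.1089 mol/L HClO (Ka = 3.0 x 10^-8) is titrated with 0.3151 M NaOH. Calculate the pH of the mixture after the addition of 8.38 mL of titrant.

7.78

Initial n(HClO) = 0.1089 x 0.03761 = 0.004096 mol.
n(NaOH) added = 0.3151 x 0.008380 = 0.002641 mol, converting that many moles of HClO to ClO-.
Remaining n(HClO) = 0.001455 mol; n(ClO-) = 0.002641 mol.
By Henderson-Hasselbalch, pH = pKa + log([A^-]/[HA]) = 7.52 + log(0.002641/0.001455) = 7.52 + (+0.26) = 7.78.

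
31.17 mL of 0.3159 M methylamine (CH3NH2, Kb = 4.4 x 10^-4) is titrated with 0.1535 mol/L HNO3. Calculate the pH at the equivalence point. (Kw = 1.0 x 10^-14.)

5.81

n(CH3NH2) = 0.3159 x 0.03117 = 0.009847 mol; V(HNO3) at equivalence = 0.009847/0.1535 = 0.06415 L.
At equivalence the base is fully converted to CH3NH3+; total volume = 0.09532 L, so [CH3NH3+] = 0.009847/0.09532 = 0.1033 M.
Ka(CH3NH3+) = Kw/Kb = 1.0e-14 / 4.4 x 10^-4 = 2.27e-11.
[H^+] = sqrt(Ka x [CH3NH3+]) = sqrt(2.27e-11 x 0.1033) = 1.53e-6 M.
pH = -log(1.53e-6) = 5.81.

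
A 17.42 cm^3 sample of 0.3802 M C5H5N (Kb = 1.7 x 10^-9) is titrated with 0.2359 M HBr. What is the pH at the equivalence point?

3.03

n(C5H5N) = 0.3802 x 0.01742 = 0.006623 mol; V(HBr) at equivalence = 0.006623/0.2359 = 0.02808 L.
At equivalence the base is fully converted to C5H5NH+; total volume = 0.04550 L, so [C5H5NH+] = 0.006623/0.04550 = 0.1456 M.
Ka(C5H5NH+) = Kw/Kb = 1.0e-14 / 1.7 x 10^-9 = 5.88e-6.
[H^+] = sqrt(Ka x [C5H5NH+]) = sqrt(5.88e-6 x 0.1456) = 0.000925 M.
pH = -log(0.000925) = 3.03.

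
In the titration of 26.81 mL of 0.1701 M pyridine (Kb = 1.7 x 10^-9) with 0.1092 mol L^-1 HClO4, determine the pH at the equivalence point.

n(C5H5N) = 0.1701 x 0.02681 = 0.004560 mol; V(HClO4) at equivalence = 0.004560/0.1092 = 0.04176 L.
At equivalence the base is fully converted to C5H5NH+; total volume = 0.06857 L, so [C5H5NH+] = 0.004560/0.06857 = 0.06651 M.
Ka(C5H5NH+) = Kw/Kb = 1.0e-14 / 1.7 x 10^-9 = 5.88e-6.
[H^+] = sqrt(Ka x [C5H5NH+]) = sqrt(5.88e-6 x 0.06651) = 0.000625 M.
pH = -log(0.000625) = 3.20.

3.20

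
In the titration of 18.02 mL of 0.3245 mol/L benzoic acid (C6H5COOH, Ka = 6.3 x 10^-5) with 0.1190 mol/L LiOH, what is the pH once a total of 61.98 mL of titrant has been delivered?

12.28

n(acid) = 0.3245 x 0.01802 = 0.005847 mol; n(LiOH) added = 0.1190 x 0.06198 = 0.007376 mol.
Base is in excess by 0.007376 - 0.005847 = 0.001528 mol in a total volume of 0.08000 L.
[OH^-] = 0.001528/0.08000 = 0.01910 M, so pOH = 1.72 and pH = 14.00 - 1.72 = 12.28.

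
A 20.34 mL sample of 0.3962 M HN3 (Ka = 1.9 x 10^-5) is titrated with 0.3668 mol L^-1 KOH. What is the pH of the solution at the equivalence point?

9.00

n(HN3) = 0.3962 x 0.02034 = 0.008059 mol; V(KOH) at equivalence = 0.008059/0.3668 = 0.02197 L.
At equivalence all the acid is converted to N3-; total volume = 0.02034 + 0.02197 = 0.04231 L, so [N3-] = 0.008059/0.04231 = 0.1905 M.
Kb = Kw/Ka = 1.0e-14 / 1.9 x 10^-5 = 5.26e-10.
[OH^-] = sqrt(Kb x [N3-]) = sqrt(5.26e-10 x 0.1905) = 1.00e-5 M.
pOH = 5.00, so pH = 14.00 - 5.00 = 9.00.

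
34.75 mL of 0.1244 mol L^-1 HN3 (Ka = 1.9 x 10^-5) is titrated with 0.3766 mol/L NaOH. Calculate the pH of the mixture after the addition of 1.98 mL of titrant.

Initial n(HN3) = 0.1244 x 0.03475 = 0.004323 mol.
n(NaOH) added = 0.3766 x 0.001980 = 0.0007457 mol, converting that many moles of HN3 to N3-.
Remaining n(HN3) = 0.003577 mol; n(N3-) = 0.0007457 mol.
By Henderson-Hasselbalch, pH = pKa + log([A^-]/[HA]) = 4.72 + log(0.0007457/0.003577) = 4.72 + (-0.68) = 4.04.

4.04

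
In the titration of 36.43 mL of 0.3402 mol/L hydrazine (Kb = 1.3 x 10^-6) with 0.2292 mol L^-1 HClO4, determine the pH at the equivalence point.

n(N2H4) = 0.3402 x 0.03643 = 0.01239 mol; V(HClO4) at equivalence = 0.01239/0.2292 = 0.05407 L.
At equivalence the base is fully converted to N2H5+; total volume = 0.09050 L, so [N2H5+] = 0.01239/0.09050 = 0.1369 M.
Ka(N2H5+) = Kw/Kb = 1.0e-14 / 1.3 x 10^-6 = 7.69e-9.
[H^+] = sqrt(Ka x [N2H5+]) = sqrt(7.69e-9 x 0.1369) = 3.25e-5 M.
pH = -log(3.25e-5) = 4.49.

4.49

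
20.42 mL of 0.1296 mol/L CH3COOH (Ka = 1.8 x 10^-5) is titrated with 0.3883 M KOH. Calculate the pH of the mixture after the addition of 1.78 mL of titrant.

4.29

Initial n(CH3COOH) = 0.1296 x 0.02042 = 0.002646 mol.
n(KOH) added = 0.3883 x 0.001780 = 0.0006912 mol, converting that many moles of CH3COOH to CH3COO-.
Remaining n(CH3COOH) = 0.001955 mol; n(CH3COO-) = 0.0006912 mol.
By Henderson-Hasselbalch, pH = pKa + log([A^-]/[HA]) = 4.74 + log(0.0006912/0.001955) = 4.74 + (-0.45) = 4.29.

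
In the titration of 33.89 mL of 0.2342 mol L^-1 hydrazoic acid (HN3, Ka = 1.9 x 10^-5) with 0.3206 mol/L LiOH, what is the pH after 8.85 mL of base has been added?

Initial n(HN3) = 0.2342 x 0.03389 = 0.007937 mol.
n(LiOH) added = 0.3206 x 0.008850 = 0.002837 mol, converting that many moles of HN3 to N3-.
Remaining n(HN3) = 0.005100 mol; n(N3-) = 0.002837 mol.
By Henderson-Hasselbalch, pH = pKa + log([A^-]/[HA]) = 4.72 + log(0.002837/0.005100) = 4.72 + (-0.25) = 4.47.

4.47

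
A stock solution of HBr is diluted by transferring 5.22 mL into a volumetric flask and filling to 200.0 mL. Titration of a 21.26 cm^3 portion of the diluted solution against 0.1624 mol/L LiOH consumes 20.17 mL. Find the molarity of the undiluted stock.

5.90 M

n(LiOH) = 0.1624 x 0.02017 = 0.003276 mol.
n(HBr) in the aliquot = 0.003276 mol.
[diluted HBr] = 0.003276 / 0.02126 = 0.1541 M.
Dilution factor = 200.0/5.220 = 38.31, so [stock] = 0.1541 x 38.31 = 5.90 M.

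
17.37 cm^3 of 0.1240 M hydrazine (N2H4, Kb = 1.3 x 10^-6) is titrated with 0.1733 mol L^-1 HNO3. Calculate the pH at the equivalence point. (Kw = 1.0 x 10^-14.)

4.63

n(N2H4) = 0.1240 x 0.01737 = 0.002154 mol; V(HNO3) at equivalence = 0.002154/0.1733 = 0.01243 L.
At equivalence the base is fully converted to N2H5+; total volume = 0.02980 L, so [N2H5+] = 0.002154/0.02980 = 0.07228 M.
Ka(N2H5+) = Kw/Kb = 1.0e-14 / 1.3 x 10^-6 = 7.69e-9.
[H^+] = sqrt(Ka x [N2H5+]) = sqrt(7.69e-9 x 0.07228) = 2.36e-5 M.
pH = -log(2.36e-5) = 4.63.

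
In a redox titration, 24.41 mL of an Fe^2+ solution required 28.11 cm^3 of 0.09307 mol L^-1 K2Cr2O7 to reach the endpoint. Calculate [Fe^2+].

n(K2Cr2O7) = 0.09307 x 0.02811 = 0.002616 mol.
From the balanced equation, 1 mol K2Cr2O7 reacts with 6 mol Fe^2+, so n(Fe^2+) = 0.002616 x 6/1 = 0.01570 mol.
[Fe^2+] = 0.01570 / 0.02441 L = 0.643 M.

0.643 M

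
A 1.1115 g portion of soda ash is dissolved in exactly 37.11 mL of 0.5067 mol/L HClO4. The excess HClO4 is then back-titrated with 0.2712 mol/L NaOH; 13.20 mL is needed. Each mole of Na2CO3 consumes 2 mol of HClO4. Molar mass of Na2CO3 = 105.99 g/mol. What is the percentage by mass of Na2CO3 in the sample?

72.6%

Total n(HClO4) added = 0.5067 x 0.03711 = 0.01880 mol.
n(NaOH) used = 0.2712 x 0.01320 = 0.003580 mol, which equals the excess n(HClO4).
So n(HClO4) consumed by the sample = 0.01880 - 0.003580 = 0.01522 mol.
n(Na2CO3) = 0.01522 / 2 = 0.007612 mol.
mass Na2CO3 = 0.007612 x 105.99 = 0.8068 g, so %Na2CO3 = 0.8068/1.1115 x 100 = 72.6%.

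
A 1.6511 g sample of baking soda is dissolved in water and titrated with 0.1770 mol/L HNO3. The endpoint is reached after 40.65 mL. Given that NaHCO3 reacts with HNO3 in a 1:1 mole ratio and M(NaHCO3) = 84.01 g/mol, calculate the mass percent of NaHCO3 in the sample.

n(HNO3) = 0.1770 x 0.04065 = 0.007195 mol.
n(NaHCO3) = 0.007195 / 1 = 0.007195 mol.
mass of NaHCO3 = 0.007195 x 84.01 = 0.6045 g.
% purity = 0.6045 / 1.6511 x 100 = 36.6%.

36.6%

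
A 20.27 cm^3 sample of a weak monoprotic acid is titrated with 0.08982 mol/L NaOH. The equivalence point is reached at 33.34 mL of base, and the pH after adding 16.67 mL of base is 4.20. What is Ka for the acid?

16.67 mL is half of the equivalence volume, so this is the half-equivalence point where [HA] = [A^-].
At half-equivalence pH = pKa, so pKa = 4.20.
Ka = 10^(-4.20) = 6.3 x 10^-5.

6.3 x 10^-5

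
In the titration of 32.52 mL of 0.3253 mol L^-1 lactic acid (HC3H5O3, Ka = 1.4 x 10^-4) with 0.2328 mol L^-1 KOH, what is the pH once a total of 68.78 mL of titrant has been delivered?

12.73

n(acid) = 0.3253 x 0.03252 = 0.01058 mol; n(KOH) added = 0.2328 x 0.06878 = 0.01601 mol.
Base is in excess by 0.01601 - 0.01058 = 0.005433 mol in a total volume of 0.1013 L.
[OH^-] = 0.005433/0.1013 = 0.05364 M, so pOH = 1.27 and pH = 14.00 - 1.27 = 12.73.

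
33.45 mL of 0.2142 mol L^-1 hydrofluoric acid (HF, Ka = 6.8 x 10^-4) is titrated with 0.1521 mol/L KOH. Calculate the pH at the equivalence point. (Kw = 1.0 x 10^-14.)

8.06

n(HF) = 0.2142 x 0.03345 = 0.007165 mol; V(KOH) at equivalence = 0.007165/0.1521 = 0.04711 L.
At equivalence all the acid is converted to F-; total volume = 0.03345 + 0.04711 = 0.08056 L, so [F-] = 0.007165/0.08056 = 0.08894 M.
Kb = Kw/Ka = 1.0e-14 / 6.8 x 10^-4 = 1.47e-11.
[OH^-] = sqrt(Kb x [F-]) = sqrt(1.47e-11 x 0.08894) = 1.14e-6 M.
pOH = 5.94, so pH = 14.00 - 5.94 = 8.06.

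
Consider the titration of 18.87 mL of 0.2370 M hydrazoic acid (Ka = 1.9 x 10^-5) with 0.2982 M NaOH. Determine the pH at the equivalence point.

n(HN3) = 0.2370 x 0.01887 = 0.004472 mol; V(NaOH) at equivalence = 0.004472/0.2982 = 0.01500 L.
At equivalence all the acid is converted to N3-; total volume = 0.01887 + 0.01500 = 0.03387 L, so [N3-] = 0.004472/0.03387 = 0.1321 M.
Kb = Kw/Ka = 1.0e-14 / 1.9 x 10^-5 = 5.26e-10.
[OH^-] = sqrt(Kb x [N3-]) = sqrt(5.26e-10 x 0.1321) = 8.34e-6 M.
pOH = 5.08, so pH = 14.00 - 5.08 = 8.92.

8.92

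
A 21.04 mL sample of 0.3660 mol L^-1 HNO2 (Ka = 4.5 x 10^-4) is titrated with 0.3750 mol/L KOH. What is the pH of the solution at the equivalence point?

8.31

n(HNO2) = 0.3660 x 0.02104 = 0.007701 mol; V(KOH) at equivalence = 0.007701/0.3750 = 0.02054 L.
At equivalence all the acid is converted to NO2-; total volume = 0.02104 + 0.02054 = 0.04158 L, so [NO2-] = 0.007701/0.04158 = 0.1852 M.
Kb = Kw/Ka = 1.0e-14 / 4.5 x 10^-4 = 2.22e-11.
[OH^-] = sqrt(Kb x [NO2-]) = sqrt(2.22e-11 x 0.1852) = 2.03e-6 M.
pOH = 5.69, so pH = 14.00 - 5.69 = 8.31.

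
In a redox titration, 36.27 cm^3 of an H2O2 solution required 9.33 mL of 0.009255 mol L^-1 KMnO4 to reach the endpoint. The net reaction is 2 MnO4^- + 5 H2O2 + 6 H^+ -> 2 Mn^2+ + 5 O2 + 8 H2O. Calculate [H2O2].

n(KMnO4) = 0.009255 x 0.009330 = 8.635e-5 mol.
From the balanced equation, 2 mol KMnO4 reacts with 5 mol H2O2, so n(H2O2) = 8.635e-5 x 5/2 = 0.0002159 mol.
[H2O2] = 0.0002159 / 0.03627 L = 0.00595 M.

0.00595 M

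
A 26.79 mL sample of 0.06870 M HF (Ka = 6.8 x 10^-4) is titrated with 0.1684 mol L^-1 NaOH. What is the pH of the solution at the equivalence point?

n(HF) = 0.06870 x 0.02679 = 0.001840 mol; V(NaOH) at equivalence = 0.001840/0.1684 = 0.01093 L.
At equivalence all the acid is converted to F-; total volume = 0.02679 + 0.01093 = 0.03772 L, so [F-] = 0.001840/0.03772 = 0.04879 M.
Kb = Kw/Ka = 1.0e-14 / 6.8 x 10^-4 = 1.47e-11.
[OH^-] = sqrt(Kb x [F-]) = sqrt(1.47e-11 x 0.04879) = 8.47e-7 M.
pOH = 6.07, so pH = 14.00 - 6.07 = 7.93.

7.93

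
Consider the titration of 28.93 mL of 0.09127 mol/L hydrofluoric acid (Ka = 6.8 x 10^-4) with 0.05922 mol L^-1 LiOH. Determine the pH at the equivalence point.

7.86

n(HF) = 0.09127 x 0.02893 = 0.002640 mol; V(LiOH) at equivalence = 0.002640/0.05922 = 0.04459 L.
At equivalence all the acid is converted to F-; total volume = 0.02893 + 0.04459 = 0.07352 L, so [F-] = 0.002640/0.07352 = 0.03592 M.
Kb = Kw/Ka = 1.0e-14 / 6.8 x 10^-4 = 1.47e-11.
[OH^-] = sqrt(Kb x [F-]) = sqrt(1.47e-11 x 0.03592) = 7.27e-7 M.
pOH = 6.14, so pH = 14.00 - 6.14 = 7.86.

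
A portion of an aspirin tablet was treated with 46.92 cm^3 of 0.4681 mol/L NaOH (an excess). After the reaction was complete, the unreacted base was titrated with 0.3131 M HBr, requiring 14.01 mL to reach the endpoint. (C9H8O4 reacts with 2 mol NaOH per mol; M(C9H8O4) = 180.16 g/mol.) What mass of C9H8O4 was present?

1.58 g

Total n(NaOH) added = 0.4681 x 0.04692 = 0.02196 mol.
n(HBr) used = 0.3131 x 0.01401 = 0.004387 mol, which equals the excess n(NaOH).
So n(NaOH) consumed by the sample = 0.02196 - 0.004387 = 0.01758 mol.
n(C9H8O4) = 0.01758 / 2 = 0.008788 mol.
mass = 0.008788 mol x 180.16 g/mol = 1.58 g.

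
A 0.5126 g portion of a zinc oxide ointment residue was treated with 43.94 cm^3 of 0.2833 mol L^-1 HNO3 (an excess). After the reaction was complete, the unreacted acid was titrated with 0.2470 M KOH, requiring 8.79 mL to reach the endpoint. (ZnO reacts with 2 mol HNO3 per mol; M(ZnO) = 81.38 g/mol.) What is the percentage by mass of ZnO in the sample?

81.6%

Total n(HNO3) added = 0.2833 x 0.04394 = 0.01245 mol.
n(KOH) used = 0.2470 x 0.008790 = 0.002171 mol, which equals the excess n(HNO3).
So n(HNO3) consumed by the sample = 0.01245 - 0.002171 = 0.01028 mol.
n(ZnO) = 0.01028 / 2 = 0.005139 mol.
mass ZnO = 0.005139 x 81.38 = 0.4182 g, so %ZnO = 0.4182/0.5126 x 100 = 81.6%.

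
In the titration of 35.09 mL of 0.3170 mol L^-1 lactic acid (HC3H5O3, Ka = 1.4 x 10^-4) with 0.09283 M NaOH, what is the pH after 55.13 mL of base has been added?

Initial n(HC3H5O3) = 0.3170 x 0.03509 = 0.01112 mol.
n(NaOH) added = 0.09283 x 0.05513 = 0.005118 mol, converting that many moles of HC3H5O3 to C3H5O3-.
Remaining n(HC3H5O3) = 0.006006 mol; n(C3H5O3-) = 0.005118 mol.
By Henderson-Hasselbalch, pH = pKa + log([A^-]/[HA]) = 3.85 + log(0.005118/0.006006) = 3.85 + (-0.07) = 3.78.

3.78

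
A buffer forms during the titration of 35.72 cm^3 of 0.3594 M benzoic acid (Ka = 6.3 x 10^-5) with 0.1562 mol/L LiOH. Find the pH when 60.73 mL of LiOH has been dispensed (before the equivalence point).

4.65

Initial n(C6H5COOH) = 0.3594 x 0.03572 = 0.01284 mol.
n(LiOH) added = 0.1562 x 0.06073 = 0.009486 mol, converting that many moles of C6H5COOH to C6H5COO-.
Remaining n(C6H5COOH) = 0.003352 mol; n(C6H5COO-) = 0.009486 mol.
By Henderson-Hasselbalch, pH = pKa + log([A^-]/[HA]) = 4.20 + log(0.009486/0.003352) = 4.20 + (+0.45) = 4.65.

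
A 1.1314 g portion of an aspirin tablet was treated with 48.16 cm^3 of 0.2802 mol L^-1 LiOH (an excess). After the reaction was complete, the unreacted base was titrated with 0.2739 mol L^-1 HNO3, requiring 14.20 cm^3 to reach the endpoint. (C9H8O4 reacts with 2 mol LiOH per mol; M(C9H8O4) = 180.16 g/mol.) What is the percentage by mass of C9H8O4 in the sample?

76.5%

Total n(LiOH) added = 0.2802 x 0.04816 = 0.01349 mol.
n(HNO3) used = 0.2739 x 0.01420 = 0.003889 mol, which equals the excess n(LiOH).
So n(LiOH) consumed by the sample = 0.01349 - 0.003889 = 0.009605 mol.
n(C9H8O4) = 0.009605 / 2 = 0.004803 mol.
mass C9H8O4 = 0.004803 x 180.16 = 0.8652 g, so %C9H8O4 = 0.8652/1.1314 x 100 = 76.5%.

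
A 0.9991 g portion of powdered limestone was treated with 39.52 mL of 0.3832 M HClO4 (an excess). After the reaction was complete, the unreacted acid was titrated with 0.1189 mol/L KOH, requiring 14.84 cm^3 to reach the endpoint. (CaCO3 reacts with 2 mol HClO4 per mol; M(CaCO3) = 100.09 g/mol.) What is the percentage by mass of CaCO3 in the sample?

67.0%

Total n(HClO4) added = 0.3832 x 0.03952 = 0.01514 mol.
n(KOH) used = 0.1189 x 0.01484 = 0.001764 mol, which equals the excess n(HClO4).
So n(HClO4) consumed by the sample = 0.01514 - 0.001764 = 0.01338 mol.
n(CaCO3) = 0.01338 / 2 = 0.006690 mol.
mass CaCO3 = 0.006690 x 100.09 = 0.6696 g, so %CaCO3 = 0.6696/0.9991 x 100 = 67.0%.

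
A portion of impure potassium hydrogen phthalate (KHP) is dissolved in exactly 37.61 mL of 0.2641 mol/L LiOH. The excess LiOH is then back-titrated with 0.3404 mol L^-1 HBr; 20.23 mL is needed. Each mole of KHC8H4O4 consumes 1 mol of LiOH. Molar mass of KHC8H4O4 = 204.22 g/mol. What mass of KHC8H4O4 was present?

Total n(LiOH) added = 0.2641 x 0.03761 = 0.009933 mol.
n(HBr) used = 0.3404 x 0.02023 = 0.006886 mol, which equals the excess n(LiOH).
So n(LiOH) consumed by the sample = 0.009933 - 0.006886 = 0.003047 mol.
n(KHC8H4O4) = 0.003047 / 1 = 0.003047 mol.
mass = 0.003047 mol x 204.22 g/mol = 0.622 g.

0.622 g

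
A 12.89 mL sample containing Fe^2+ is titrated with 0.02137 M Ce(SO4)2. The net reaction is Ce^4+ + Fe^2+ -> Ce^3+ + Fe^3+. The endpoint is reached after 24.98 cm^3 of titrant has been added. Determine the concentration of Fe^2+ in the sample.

n(Ce(SO4)2) = 0.02137 x 0.02498 = 0.0005338 mol.
From the balanced equation, 1 mol Ce(SO4)2 reacts with 1 mol Fe^2+, so n(Fe^2+) = 0.0005338 x 1/1 = 0.0005338 mol.
[Fe^2+] = 0.0005338 / 0.01289 L = 0.0414 M.

0.0414 M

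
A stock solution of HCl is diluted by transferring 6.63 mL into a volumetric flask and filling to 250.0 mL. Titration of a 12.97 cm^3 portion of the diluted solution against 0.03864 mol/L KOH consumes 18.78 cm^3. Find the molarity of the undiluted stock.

n(KOH) = 0.03864 x 0.01878 = 0.0007257 mol.
n(HCl) in the aliquot = 0.0007257 mol.
[diluted HCl] = 0.0007257 / 0.01297 = 0.05595 M.
Dilution factor = 250.0/6.630 = 37.71, so [stock] = 0.05595 x 37.71 = 2.11 M.

2.11 M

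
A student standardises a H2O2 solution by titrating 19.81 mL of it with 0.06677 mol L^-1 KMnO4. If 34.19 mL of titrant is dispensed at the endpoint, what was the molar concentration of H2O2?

n(KMnO4) = 0.06677 x 0.03419 = 0.002283 mol.
From the balanced equation, 2 mol KMnO4 reacts with 5 mol H2O2, so n(H2O2) = 0.002283 x 5/2 = 0.005707 mol.
[H2O2] = 0.005707 / 0.01981 L = 0.288 M.

0.288 M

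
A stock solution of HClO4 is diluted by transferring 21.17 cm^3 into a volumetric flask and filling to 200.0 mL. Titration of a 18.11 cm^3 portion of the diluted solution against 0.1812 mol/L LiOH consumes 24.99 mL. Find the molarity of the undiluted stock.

2.36 M

n(LiOH) = 0.1812 x 0.02499 = 0.004528 mol.
n(HClO4) in the aliquot = 0.004528 mol.
[diluted HClO4] = 0.004528 / 0.01811 = 0.2500 M.
Dilution factor = 200.0/21.17 = 9.447, so [stock] = 0.2500 x 9.447 = 2.36 M.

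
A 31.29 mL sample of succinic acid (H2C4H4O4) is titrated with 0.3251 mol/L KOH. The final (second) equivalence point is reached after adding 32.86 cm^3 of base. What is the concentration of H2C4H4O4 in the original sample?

n(KOH) = 0.3251 x 0.03286 = 0.01068 mol.
At the final (second) equivalence point, 2 mol OH^- react per mol H2C4H4O4, so n(H2C4H4O4) = 0.01068 / 2 = 0.005341 mol.
[H2C4H4O4] = 0.005341 / 0.03129 L = 0.171 M.

0.171 M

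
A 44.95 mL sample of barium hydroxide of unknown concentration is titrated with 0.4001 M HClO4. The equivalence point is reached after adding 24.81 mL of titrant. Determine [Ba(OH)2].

n(HClO4) delivered = 0.4001 x 0.02481 = 0.009926 mol.
The reaction is 1 Ba(OH)2 + 2 HClO4, so n(Ba(OH)2) = 0.009926 x 1/2 = 0.004963 mol.
[Ba(OH)2] = 0.004963 mol / 0.04495 L = 0.110 M.

0.110 M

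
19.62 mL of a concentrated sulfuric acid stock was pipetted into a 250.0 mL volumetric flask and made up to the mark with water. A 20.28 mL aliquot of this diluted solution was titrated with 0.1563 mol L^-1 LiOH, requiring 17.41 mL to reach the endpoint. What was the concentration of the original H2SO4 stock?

0.855 M

n(LiOH) = 0.1563 x 0.01741 = 0.002721 mol.
n(H2SO4) in the aliquot = 0.002721 x 1/2 = 0.001361 mol.
[diluted H2SO4] = 0.001361 / 0.02028 = 0.06709 M.
Dilution factor = 250.0/19.62 = 12.74, so [stock] = 0.06709 x 12.74 = 0.855 M.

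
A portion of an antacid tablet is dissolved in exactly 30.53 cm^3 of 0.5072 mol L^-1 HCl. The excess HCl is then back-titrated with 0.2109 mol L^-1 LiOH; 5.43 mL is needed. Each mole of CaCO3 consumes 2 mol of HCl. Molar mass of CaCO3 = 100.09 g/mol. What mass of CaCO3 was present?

Total n(HCl) added = 0.5072 x 0.03053 = 0.01548 mol.
n(LiOH) used = 0.2109 x 0.005430 = 0.001145 mol, which equals the excess n(HCl).
So n(HCl) consumed by the sample = 0.01548 - 0.001145 = 0.01434 mol.
n(CaCO3) = 0.01434 / 2 = 0.007170 mol.
mass = 0.007170 mol x 100.09 g/mol = 0.718 g.

0.718 g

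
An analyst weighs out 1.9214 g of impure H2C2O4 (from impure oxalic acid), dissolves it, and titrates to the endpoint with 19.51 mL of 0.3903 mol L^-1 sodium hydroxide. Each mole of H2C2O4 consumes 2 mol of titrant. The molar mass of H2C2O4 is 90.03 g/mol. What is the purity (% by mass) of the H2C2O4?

17.8%

n(NaOH) = 0.3903 x 0.01951 = 0.007615 mol.
n(H2C2O4) = 0.007615 / 2 = 0.003807 mol.
mass of H2C2O4 = 0.003807 x 90.03 = 0.3428 g.
% purity = 0.3428 / 1.9214 x 100 = 17.8%.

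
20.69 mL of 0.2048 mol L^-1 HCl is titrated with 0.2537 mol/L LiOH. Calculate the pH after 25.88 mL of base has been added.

12.70

n(acid) = 0.2048 x 0.02069 = 0.004237 mol; n(LiOH) added = 0.2537 x 0.02588 = 0.006566 mol.
Base is in excess by 0.006566 - 0.004237 = 0.002328 mol in a total volume of 0.04657 L.
[OH^-] = 0.002328/0.04657 = 0.05000 M, so pOH = 1.30 and pH = 14.00 - 1.30 = 12.70.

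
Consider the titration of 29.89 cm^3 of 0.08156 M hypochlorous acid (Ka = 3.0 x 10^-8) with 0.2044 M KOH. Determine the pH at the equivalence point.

n(HClO) = 0.08156 x 0.02989 = 0.002438 mol; V(KOH) at equivalence = 0.002438/0.2044 = 0.01193 L.
At equivalence all the acid is converted to ClO-; total volume = 0.02989 + 0.01193 = 0.04182 L, so [ClO-] = 0.002438/0.04182 = 0.05830 M.
Kb = Kw/Ka = 1.0e-14 / 3.0 x 10^-8 = 3.33e-7.
[OH^-] = sqrt(Kb x [ClO-]) = sqrt(3.33e-7 x 0.05830) = 0.000139 M.
pOH = 3.86, so pH = 14.00 - 3.86 = 10.14.

10.14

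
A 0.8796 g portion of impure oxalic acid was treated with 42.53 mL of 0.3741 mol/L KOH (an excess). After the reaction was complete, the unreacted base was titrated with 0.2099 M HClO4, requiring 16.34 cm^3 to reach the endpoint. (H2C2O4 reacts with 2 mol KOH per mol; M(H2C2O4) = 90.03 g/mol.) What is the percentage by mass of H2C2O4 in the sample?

63.9%

Total n(KOH) added = 0.3741 x 0.04253 = 0.01591 mol.
n(HClO4) used = 0.2099 x 0.01634 = 0.003430 mol, which equals the excess n(KOH).
So n(KOH) consumed by the sample = 0.01591 - 0.003430 = 0.01248 mol.
n(H2C2O4) = 0.01248 / 2 = 0.006240 mol.
mass H2C2O4 = 0.006240 x 90.03 = 0.5618 g, so %H2C2O4 = 0.5618/0.8796 x 100 = 63.9%.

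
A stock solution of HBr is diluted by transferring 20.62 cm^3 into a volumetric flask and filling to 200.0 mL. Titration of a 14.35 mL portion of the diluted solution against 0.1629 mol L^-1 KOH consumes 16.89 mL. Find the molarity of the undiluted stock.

n(KOH) = 0.1629 x 0.01689 = 0.002751 mol.
n(HBr) in the aliquot = 0.002751 mol.
[diluted HBr] = 0.002751 / 0.01435 = 0.1917 M.
Dilution factor = 200.0/20.62 = 9.699, so [stock] = 0.1917 x 9.699 = 1.86 M.

1.86 M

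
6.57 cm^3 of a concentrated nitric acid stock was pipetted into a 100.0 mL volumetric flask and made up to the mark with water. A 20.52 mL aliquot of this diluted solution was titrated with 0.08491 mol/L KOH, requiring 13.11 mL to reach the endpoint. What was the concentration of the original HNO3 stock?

0.826 M

n(KOH) = 0.08491 x 0.01311 = 0.001113 mol.
n(HNO3) in the aliquot = 0.001113 mol.
[diluted HNO3] = 0.001113 / 0.02052 = 0.05425 M.
Dilution factor = 100.0/6.570 = 15.22, so [stock] = 0.05425 x 15.22 = 0.826 M.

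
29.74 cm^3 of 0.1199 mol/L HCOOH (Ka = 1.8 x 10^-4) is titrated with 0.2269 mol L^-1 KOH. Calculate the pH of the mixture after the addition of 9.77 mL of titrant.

Initial n(HCOOH) = 0.1199 x 0.02974 = 0.003566 mol.
n(KOH) added = 0.2269 x 0.009770 = 0.002217 mol, converting that many moles of HCOOH to HCOO-.
Remaining n(HCOOH) = 0.001349 mol; n(HCOO-) = 0.002217 mol.
By Henderson-Hasselbalch, pH = pKa + log([A^-]/[HA]) = 3.74 + log(0.002217/0.001349) = 3.74 + (+0.22) = 3.96.

3.96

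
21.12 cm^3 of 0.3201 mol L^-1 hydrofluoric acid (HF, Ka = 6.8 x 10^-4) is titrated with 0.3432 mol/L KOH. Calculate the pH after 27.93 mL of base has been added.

12.76

n(acid) = 0.3201 x 0.02112 = 0.006761 mol; n(KOH) added = 0.3432 x 0.02793 = 0.009586 mol.
Base is in excess by 0.009586 - 0.006761 = 0.002825 mol in a total volume of 0.04905 L.
[OH^-] = 0.002825/0.04905 = 0.05760 M, so pOH = 1.24 and pH = 14.00 - 1.24 = 12.76.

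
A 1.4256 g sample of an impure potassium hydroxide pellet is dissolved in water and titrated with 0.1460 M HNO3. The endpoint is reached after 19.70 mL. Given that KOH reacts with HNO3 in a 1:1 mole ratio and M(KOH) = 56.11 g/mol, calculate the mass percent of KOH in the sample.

n(HNO3) = 0.1460 x 0.01970 = 0.002876 mol.
n(KOH) = 0.002876 / 1 = 0.002876 mol.
mass of KOH = 0.002876 x 56.11 = 0.1614 g.
% purity = 0.1614 / 1.4256 x 100 = 11.3%.

11.3%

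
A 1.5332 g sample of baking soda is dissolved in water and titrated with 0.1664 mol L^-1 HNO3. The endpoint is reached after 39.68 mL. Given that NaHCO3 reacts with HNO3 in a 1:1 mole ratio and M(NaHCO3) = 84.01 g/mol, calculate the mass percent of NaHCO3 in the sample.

36.2%

n(HNO3) = 0.1664 x 0.03968 = 0.006603 mol.
n(NaHCO3) = 0.006603 / 1 = 0.006603 mol.
mass of NaHCO3 = 0.006603 x 84.01 = 0.5547 g.
% purity = 0.5547 / 1.5332 x 100 = 36.2%.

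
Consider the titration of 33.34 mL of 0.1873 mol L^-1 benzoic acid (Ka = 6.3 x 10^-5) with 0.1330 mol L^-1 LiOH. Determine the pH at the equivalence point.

8.55

n(C6H5COOH) = 0.1873 x 0.03334 = 0.006245 mol; V(LiOH) at equivalence = 0.006245/0.1330 = 0.04695 L.
At equivalence all the acid is converted to C6H5COO-; total volume = 0.03334 + 0.04695 = 0.08029 L, so [C6H5COO-] = 0.006245/0.08029 = 0.07777 M.
Kb = Kw/Ka = 1.0e-14 / 6.3 x 10^-5 = 1.59e-10.
[OH^-] = sqrt(Kb x [C6H5COO-]) = sqrt(1.59e-10 x 0.07777) = 3.51e-6 M.
pOH = 5.45, so pH = 14.00 - 5.45 = 8.55.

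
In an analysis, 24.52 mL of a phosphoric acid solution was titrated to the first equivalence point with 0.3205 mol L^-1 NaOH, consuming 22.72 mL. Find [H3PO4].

n(NaOH) = 0.3205 x 0.02272 = 0.007282 mol.
At the first equivalence point, 1 mol OH^- react per mol H3PO4, so n(H3PO4) = 0.007282 / 1 = 0.007282 mol.
[H3PO4] = 0.007282 / 0.02452 L = 0.297 M.

0.297 M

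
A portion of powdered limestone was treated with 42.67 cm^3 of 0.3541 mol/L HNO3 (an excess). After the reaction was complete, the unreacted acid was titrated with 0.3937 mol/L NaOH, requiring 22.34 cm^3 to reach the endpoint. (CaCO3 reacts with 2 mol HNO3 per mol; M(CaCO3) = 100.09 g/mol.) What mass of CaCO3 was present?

0.316 g

Total n(HNO3) added = 0.3541 x 0.04267 = 0.01511 mol.
n(NaOH) used = 0.3937 x 0.02234 = 0.008795 mol, which equals the excess n(HNO3).
So n(HNO3) consumed by the sample = 0.01511 - 0.008795 = 0.006314 mol.
n(CaCO3) = 0.006314 / 2 = 0.003157 mol.
mass = 0.003157 mol x 100.09 g/mol = 0.316 g.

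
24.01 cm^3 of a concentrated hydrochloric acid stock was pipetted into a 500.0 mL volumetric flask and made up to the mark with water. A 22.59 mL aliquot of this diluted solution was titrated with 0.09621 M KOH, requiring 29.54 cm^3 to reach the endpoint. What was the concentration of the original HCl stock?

n(KOH) = 0.09621 x 0.02954 = 0.002842 mol.
n(HCl) in the aliquot = 0.002842 mol.
[diluted HCl] = 0.002842 / 0.02259 = 0.1258 M.
Dilution factor = 500.0/24.01 = 20.82, so [stock] = 0.1258 x 20.82 = 2.62 M.

2.62 M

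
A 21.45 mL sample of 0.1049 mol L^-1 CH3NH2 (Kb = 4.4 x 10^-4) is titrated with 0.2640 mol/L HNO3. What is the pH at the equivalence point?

5.88

n(CH3NH2) = 0.1049 x 0.02145 = 0.002250 mol; V(HNO3) at equivalence = 0.002250/0.2640 = 0.008523 L.
At equivalence the base is fully converted to CH3NH3+; total volume = 0.02997 L, so [CH3NH3+] = 0.002250/0.02997 = 0.07507 M.
Ka(CH3NH3+) = Kw/Kb = 1.0e-14 / 4.4 x 10^-4 = 2.27e-11.
[H^+] = sqrt(Ka x [CH3NH3+]) = sqrt(2.27e-11 x 0.07507) = 1.31e-6 M.
pH = -log(1.31e-6) = 5.88.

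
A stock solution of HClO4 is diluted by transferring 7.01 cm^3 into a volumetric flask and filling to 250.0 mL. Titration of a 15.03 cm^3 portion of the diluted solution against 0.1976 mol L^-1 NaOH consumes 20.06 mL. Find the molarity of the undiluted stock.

9.41 M

n(NaOH) = 0.1976 x 0.02006 = 0.003964 mol.
n(HClO4) in the aliquot = 0.003964 mol.
[diluted HClO4] = 0.003964 / 0.01503 = 0.2637 M.
Dilution factor = 250.0/7.010 = 35.66, so [stock] = 0.2637 x 35.66 = 9.41 M.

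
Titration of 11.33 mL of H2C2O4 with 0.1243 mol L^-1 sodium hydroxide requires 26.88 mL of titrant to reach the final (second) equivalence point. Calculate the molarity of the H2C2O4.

n(NaOH) = 0.1243 x 0.02688 = 0.003341 mol.
At the final (second) equivalence point, 2 mol OH^- react per mol H2C2O4, so n(H2C2O4) = 0.003341 / 2 = 0.001671 mol.
[H2C2O4] = 0.001671 / 0.01133 L = 0.147 M.

0.147 M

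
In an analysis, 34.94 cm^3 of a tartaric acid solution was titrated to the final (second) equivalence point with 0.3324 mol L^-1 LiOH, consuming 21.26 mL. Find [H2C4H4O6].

n(LiOH) = 0.3324 x 0.02126 = 0.007067 mol.
At the final (second) equivalence point, 2 mol OH^- react per mol H2C4H4O6, so n(H2C4H4O6) = 0.007067 / 2 = 0.003533 mol.
[H2C4H4O6] = 0.003533 / 0.03494 L = 0.101 M.

0.101 M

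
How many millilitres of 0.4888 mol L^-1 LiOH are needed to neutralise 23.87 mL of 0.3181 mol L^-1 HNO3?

15.5 mL

n(HNO3) = 0.3181 mol/L x 0.02387 L = 0.007593 mol.
At equivalence n(LiOH) = n(HNO3) = 0.007593 mol.
V(LiOH) = 0.007593 / 0.4888 = 0.01553 L = 15.5 mL.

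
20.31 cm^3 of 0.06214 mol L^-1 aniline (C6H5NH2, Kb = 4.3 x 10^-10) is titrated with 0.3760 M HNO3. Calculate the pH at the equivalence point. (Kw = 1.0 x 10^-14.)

2.95

n(C6H5NH2) = 0.06214 x 0.02031 = 0.001262 mol; V(HNO3) at equivalence = 0.001262/0.3760 = 0.003357 L.
At equivalence the base is fully converted to C6H5NH3+; total volume = 0.02367 L, so [C6H5NH3+] = 0.001262/0.02367 = 0.05333 M.
Ka(C6H5NH3+) = Kw/Kb = 1.0e-14 / 4.3 x 10^-10 = 2.33e-5.
[H^+] = sqrt(Ka x [C6H5NH3+]) = sqrt(2.33e-5 x 0.05333) = 0.00111 M.
pH = -log(0.00111) = 2.95.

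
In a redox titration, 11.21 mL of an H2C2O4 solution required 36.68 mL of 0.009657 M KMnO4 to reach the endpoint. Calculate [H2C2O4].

0.0790 M

n(KMnO4) = 0.009657 x 0.03668 = 0.0003542 mol.
From the balanced equation, 2 mol KMnO4 reacts with 5 mol H2C2O4, so n(H2C2O4) = 0.0003542 x 5/2 = 0.0008855 mol.
[H2C2O4] = 0.0008855 / 0.01121 L = 0.0790 M.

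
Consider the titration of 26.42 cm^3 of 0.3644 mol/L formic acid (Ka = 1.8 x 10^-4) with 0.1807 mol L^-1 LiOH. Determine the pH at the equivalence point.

n(HCOOH) = 0.3644 x 0.02642 = 0.009627 mol; V(LiOH) at equivalence = 0.009627/0.1807 = 0.05328 L.
At equivalence all the acid is converted to HCOO-; total volume = 0.02642 + 0.05328 = 0.07970 L, so [HCOO-] = 0.009627/0.07970 = 0.1208 M.
Kb = Kw/Ka = 1.0e-14 / 1.8 x 10^-4 = 5.56e-11.
[OH^-] = sqrt(Kb x [HCOO-]) = sqrt(5.56e-11 x 0.1208) = 2.59e-6 M.
pOH = 5.59, so pH = 14.00 - 5.59 = 8.41.

8.41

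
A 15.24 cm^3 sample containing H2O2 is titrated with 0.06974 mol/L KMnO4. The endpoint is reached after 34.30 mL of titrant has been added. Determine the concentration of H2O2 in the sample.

0.392 M

n(KMnO4) = 0.06974 x 0.03430 = 0.002392 mol.
From the balanced equation, 2 mol KMnO4 reacts with 5 mol H2O2, so n(H2O2) = 0.002392 x 5/2 = 0.005980 mol.
[H2O2] = 0.005980 / 0.01524 L = 0.392 M.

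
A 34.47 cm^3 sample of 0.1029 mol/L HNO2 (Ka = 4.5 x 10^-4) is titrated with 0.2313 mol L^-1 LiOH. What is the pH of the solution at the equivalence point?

n(HNO2) = 0.1029 x 0.03447 = 0.003547 mol; V(LiOH) at equivalence = 0.003547/0.2313 = 0.01533 L.
At equivalence all the acid is converted to NO2-; total volume = 0.03447 + 0.01533 = 0.04980 L, so [NO2-] = 0.003547/0.04980 = 0.07122 M.
Kb = Kw/Ka = 1.0e-14 / 4.5 x 10^-4 = 2.22e-11.
[OH^-] = sqrt(Kb x [NO2-]) = sqrt(2.22e-11 x 0.07122) = 1.26e-6 M.
pOH = 5.90, so pH = 14.00 - 5.90 = 8.10.

8.10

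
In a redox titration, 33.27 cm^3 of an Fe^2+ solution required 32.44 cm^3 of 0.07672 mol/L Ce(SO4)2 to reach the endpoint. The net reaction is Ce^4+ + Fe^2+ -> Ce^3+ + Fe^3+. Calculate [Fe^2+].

n(Ce(SO4)2) = 0.07672 x 0.03244 = 0.002489 mol.
From the balanced equation, 1 mol Ce(SO4)2 reacts with 1 mol Fe^2+, so n(Fe^2+) = 0.002489 x 1/1 = 0.002489 mol.
[Fe^2+] = 0.002489 / 0.03327 L = 0.0748 M.

0.0748 M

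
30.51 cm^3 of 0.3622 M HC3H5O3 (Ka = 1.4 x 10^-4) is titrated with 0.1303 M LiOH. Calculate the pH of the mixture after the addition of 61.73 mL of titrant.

Initial n(HC3H5O3) = 0.3622 x 0.03051 = 0.01105 mol.
n(LiOH) added = 0.1303 x 0.06173 = 0.008043 mol, converting that many moles of HC3H5O3 to C3H5O3-.
Remaining n(HC3H5O3) = 0.003007 mol; n(C3H5O3-) = 0.008043 mol.
By Henderson-Hasselbalch, pH = pKa + log([A^-]/[HA]) = 3.85 + log(0.008043/0.003007) = 3.85 + (+0.43) = 4.28.

4.28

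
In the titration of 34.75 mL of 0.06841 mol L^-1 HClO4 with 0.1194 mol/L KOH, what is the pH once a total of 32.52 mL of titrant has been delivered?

12.35

n(acid) = 0.06841 x 0.03475 = 0.002377 mol; n(KOH) added = 0.1194 x 0.03252 = 0.003883 mol.
Base is in excess by 0.003883 - 0.002377 = 0.001506 mol in a total volume of 0.06727 L.
[OH^-] = 0.001506/0.06727 = 0.02238 M, so pOH = 1.65 and pH = 14.00 - 1.65 = 12.35.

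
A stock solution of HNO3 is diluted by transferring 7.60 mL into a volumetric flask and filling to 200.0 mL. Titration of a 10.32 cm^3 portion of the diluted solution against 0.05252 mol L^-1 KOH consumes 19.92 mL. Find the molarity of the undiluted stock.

2.67 M

n(KOH) = 0.05252 x 0.01992 = 0.001046 mol.
n(HNO3) in the aliquot = 0.001046 mol.
[diluted HNO3] = 0.001046 / 0.01032 = 0.1014 M.
Dilution factor = 200.0/7.600 = 26.32, so [stock] = 0.1014 x 26.32 = 2.67 M.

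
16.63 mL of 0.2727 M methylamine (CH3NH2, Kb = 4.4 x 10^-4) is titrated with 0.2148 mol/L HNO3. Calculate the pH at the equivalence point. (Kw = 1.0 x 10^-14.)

n(CH3NH2) = 0.2727 x 0.01663 = 0.004535 mol; V(HNO3) at equivalence = 0.004535/0.2148 = 0.02111 L.
At equivalence the base is fully converted to CH3NH3+; total volume = 0.03774 L, so [CH3NH3+] = 0.004535/0.03774 = 0.1202 M.
Ka(CH3NH3+) = Kw/Kb = 1.0e-14 / 4.4 x 10^-4 = 2.27e-11.
[H^+] = sqrt(Ka x [CH3NH3+]) = sqrt(2.27e-11 x 0.1202) = 1.65e-6 M.
pH = -log(1.65e-6) = 5.78.

5.78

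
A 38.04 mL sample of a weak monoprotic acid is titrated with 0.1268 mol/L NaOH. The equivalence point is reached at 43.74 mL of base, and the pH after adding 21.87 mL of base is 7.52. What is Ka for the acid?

21.87 mL is half of the equivalence volume, so this is the half-equivalence point where [HA] = [A^-].
At half-equivalence pH = pKa, so pKa = 7.52.
Ka = 10^(-7.52) = 3.0 x 10^-8.

3.0 x 10^-8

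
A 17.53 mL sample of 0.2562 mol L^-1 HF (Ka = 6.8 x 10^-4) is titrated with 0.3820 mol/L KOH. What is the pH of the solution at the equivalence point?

8.18

n(HF) = 0.2562 x 0.01753 = 0.004491 mol; V(KOH) at equivalence = 0.004491/0.3820 = 0.01176 L.
At equivalence all the acid is converted to F-; total volume = 0.01753 + 0.01176 = 0.02929 L, so [F-] = 0.004491/0.02929 = 0.1534 M.
Kb = Kw/Ka = 1.0e-14 / 6.8 x 10^-4 = 1.47e-11.
[OH^-] = sqrt(Kb x [F-]) = sqrt(1.47e-11 x 0.1534) = 1.50e-6 M.
pOH = 5.82, so pH = 14.00 - 5.82 = 8.18.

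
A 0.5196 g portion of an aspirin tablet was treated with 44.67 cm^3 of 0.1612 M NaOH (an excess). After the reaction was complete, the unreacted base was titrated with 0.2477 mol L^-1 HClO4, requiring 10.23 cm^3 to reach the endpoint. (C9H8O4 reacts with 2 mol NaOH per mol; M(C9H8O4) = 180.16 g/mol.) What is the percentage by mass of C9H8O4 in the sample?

80.9%

Total n(NaOH) added = 0.1612 x 0.04467 = 0.007201 mol.
n(HClO4) used = 0.2477 x 0.01023 = 0.002534 mol, which equals the excess n(NaOH).
So n(NaOH) consumed by the sample = 0.007201 - 0.002534 = 0.004667 mol.
n(C9H8O4) = 0.004667 / 2 = 0.002333 mol.
mass C9H8O4 = 0.002333 x 180.16 = 0.4204 g, so %C9H8O4 = 0.4204/0.5196 x 100 = 80.9%.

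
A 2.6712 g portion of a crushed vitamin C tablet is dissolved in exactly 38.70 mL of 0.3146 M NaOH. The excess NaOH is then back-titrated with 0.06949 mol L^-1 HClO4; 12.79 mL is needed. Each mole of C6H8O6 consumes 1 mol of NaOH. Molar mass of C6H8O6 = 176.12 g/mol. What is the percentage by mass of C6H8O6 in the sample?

Total n(NaOH) added = 0.3146 x 0.03870 = 0.01218 mol.
n(HClO4) used = 0.06949 x 0.01279 = 0.0008888 mol, which equals the excess n(NaOH).
So n(NaOH) consumed by the sample = 0.01218 - 0.0008888 = 0.01129 mol.
n(C6H8O6) = 0.01129 / 1 = 0.01129 mol.
mass C6H8O6 = 0.01129 x 176.12 = 1.988 g, so %C6H8O6 = 1.988/2.6712 x 100 = 74.4%.

74.4%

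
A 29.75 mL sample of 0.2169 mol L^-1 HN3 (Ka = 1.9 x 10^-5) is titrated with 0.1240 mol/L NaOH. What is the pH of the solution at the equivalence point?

8.81

n(HN3) = 0.2169 x 0.02975 = 0.006453 mol; V(NaOH) at equivalence = 0.006453/0.1240 = 0.05204 L.
At equivalence all the acid is converted to N3-; total volume = 0.02975 + 0.05204 = 0.08179 L, so [N3-] = 0.006453/0.08179 = 0.07890 M.
Kb = Kw/Ka = 1.0e-14 / 1.9 x 10^-5 = 5.26e-10.
[OH^-] = sqrt(Kb x [N3-]) = sqrt(5.26e-10 x 0.07890) = 6.44e-6 M.
pOH = 5.19, so pH = 14.00 - 5.19 = 8.81.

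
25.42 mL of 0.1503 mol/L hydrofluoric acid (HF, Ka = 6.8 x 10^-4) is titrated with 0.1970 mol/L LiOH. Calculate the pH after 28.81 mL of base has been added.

12.53

n(acid) = 0.1503 x 0.02542 = 0.003821 mol; n(LiOH) added = 0.1970 x 0.02881 = 0.005676 mol.
Base is in excess by 0.005676 - 0.003821 = 0.001855 mol in a total volume of 0.05423 L.
[OH^-] = 0.001855/0.05423 = 0.03421 M, so pOH = 1.47 and pH = 14.00 - 1.47 = 12.53.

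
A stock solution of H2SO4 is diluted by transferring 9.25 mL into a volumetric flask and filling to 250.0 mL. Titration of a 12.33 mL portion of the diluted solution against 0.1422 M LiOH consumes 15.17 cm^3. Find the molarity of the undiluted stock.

2.36 M

n(LiOH) = 0.1422 x 0.01517 = 0.002157 mol.
n(H2SO4) in the aliquot = 0.002157 x 1/2 = 0.001079 mol.
[diluted H2SO4] = 0.001079 / 0.01233 = 0.08748 M.
Dilution factor = 250.0/9.250 = 27.03, so [stock] = 0.08748 x 27.03 = 2.36 M.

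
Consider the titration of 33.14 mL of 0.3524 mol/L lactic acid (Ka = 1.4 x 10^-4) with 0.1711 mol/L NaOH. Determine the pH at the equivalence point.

8.46

n(HC3H5O3) = 0.3524 x 0.03314 = 0.01168 mol; V(NaOH) at equivalence = 0.01168/0.1711 = 0.06826 L.
At equivalence all the acid is converted to C3H5O3-; total volume = 0.03314 + 0.06826 = 0.1014 L, so [C3H5O3-] = 0.01168/0.1014 = 0.1152 M.
Kb = Kw/Ka = 1.0e-14 / 1.4 x 10^-4 = 7.14e-11.
[OH^-] = sqrt(Kb x [C3H5O3-]) = sqrt(7.14e-11 x 0.1152) = 2.87e-6 M.
pOH = 5.54, so pH = 14.00 - 5.54 = 8.46.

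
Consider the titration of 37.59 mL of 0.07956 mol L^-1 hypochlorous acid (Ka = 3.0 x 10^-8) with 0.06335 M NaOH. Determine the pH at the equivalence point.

n(HClO) = 0.07956 x 0.03759 = 0.002991 mol; V(NaOH) at equivalence = 0.002991/0.06335 = 0.04721 L.
At equivalence all the acid is converted to ClO-; total volume = 0.03759 + 0.04721 = 0.08480 L, so [ClO-] = 0.002991/0.08480 = 0.03527 M.
Kb = Kw/Ka = 1.0e-14 / 3.0 x 10^-8 = 3.33e-7.
[OH^-] = sqrt(Kb x [ClO-]) = sqrt(3.33e-7 x 0.03527) = 0.000108 M.
pOH = 3.96, so pH = 14.00 - 3.96 = 10.04.

10.04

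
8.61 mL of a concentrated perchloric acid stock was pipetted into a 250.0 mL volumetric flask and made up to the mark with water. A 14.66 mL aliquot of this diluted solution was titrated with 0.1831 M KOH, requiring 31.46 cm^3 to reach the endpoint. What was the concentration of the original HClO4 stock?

11.4 M

n(KOH) = 0.1831 x 0.03146 = 0.005760 mol.
n(HClO4) in the aliquot = 0.005760 mol.
[diluted HClO4] = 0.005760 / 0.01466 = 0.3929 M.
Dilution factor = 250.0/8.610 = 29.04, so [stock] = 0.3929 x 29.04 = 11.4 M.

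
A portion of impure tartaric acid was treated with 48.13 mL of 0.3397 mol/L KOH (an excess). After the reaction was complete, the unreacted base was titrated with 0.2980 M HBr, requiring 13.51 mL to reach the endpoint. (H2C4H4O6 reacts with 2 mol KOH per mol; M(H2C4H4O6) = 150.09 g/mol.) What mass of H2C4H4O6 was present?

0.925 g

Total n(KOH) added = 0.3397 x 0.04813 = 0.01635 mol.
n(HBr) used = 0.2980 x 0.01351 = 0.004026 mol, which equals the excess n(KOH).
So n(KOH) consumed by the sample = 0.01635 - 0.004026 = 0.01232 mol.
n(H2C4H4O6) = 0.01232 / 2 = 0.006162 mol.
mass = 0.006162 mol x 150.09 g/mol = 0.925 g.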